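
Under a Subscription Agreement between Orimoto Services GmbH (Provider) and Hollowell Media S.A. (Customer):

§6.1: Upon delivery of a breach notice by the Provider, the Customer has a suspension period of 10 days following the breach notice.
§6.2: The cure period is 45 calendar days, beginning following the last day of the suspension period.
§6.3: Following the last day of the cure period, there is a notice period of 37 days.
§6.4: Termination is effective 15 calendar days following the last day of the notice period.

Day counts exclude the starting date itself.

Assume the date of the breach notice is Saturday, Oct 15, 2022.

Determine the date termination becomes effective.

Jan 30, 2023

Adding 10 calendar days to Oct 15, 2022 gives Oct 25, 2022, which is the last day of the suspension period.
The last day of the cure period: 45 calendar days after Oct 25, 2022 is Dec 9, 2022.
Adding 37 calendar days to Dec 9, 2022 gives Jan 15, 2023, which is the last day of the notice period.
The date termination becomes effective: 15 calendar days after Jan 15, 2023 is Jan 30, 2023.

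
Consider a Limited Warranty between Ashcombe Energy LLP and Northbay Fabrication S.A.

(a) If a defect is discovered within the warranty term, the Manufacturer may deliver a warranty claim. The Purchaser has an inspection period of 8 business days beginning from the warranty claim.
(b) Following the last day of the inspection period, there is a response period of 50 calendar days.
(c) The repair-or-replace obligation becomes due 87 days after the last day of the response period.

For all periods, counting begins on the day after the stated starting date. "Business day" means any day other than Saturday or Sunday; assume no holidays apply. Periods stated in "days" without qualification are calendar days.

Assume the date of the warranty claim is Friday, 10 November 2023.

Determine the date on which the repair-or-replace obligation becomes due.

The last day of the inspection period: 8 business days after Friday, 10 November 2023, skipping weekends — Nov 13, Nov 14, Nov 15, Nov 16, Nov 17, Nov 20, Nov 21, Nov 22 — lands on Wednesday, 22 November 2023.
The last day of the response period: 50 calendar days after 22 November 2023 is 11 January 2024.
Adding 87 calendar days to 11 January 2024 gives 7 April 2024, which is the date on which the repair-or-replace obligation becomes due.

7 April 2024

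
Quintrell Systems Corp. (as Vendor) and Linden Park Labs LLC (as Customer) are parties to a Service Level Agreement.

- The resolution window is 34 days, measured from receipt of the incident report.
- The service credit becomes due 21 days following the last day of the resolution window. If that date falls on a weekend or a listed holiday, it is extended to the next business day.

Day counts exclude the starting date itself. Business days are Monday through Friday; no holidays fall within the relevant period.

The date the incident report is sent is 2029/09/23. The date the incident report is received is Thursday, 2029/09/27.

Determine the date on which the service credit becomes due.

2029/11/21

Adding 34 calendar days to 2029/09/27 gives 2029/10/31, which is the last day of the resolution window.
Adding 21 calendar days to 2029/10/31 gives 2029/11/21, which is the date on which the service credit becomes due. 2029/11/21 is a Wednesday, so no roll-forward applies.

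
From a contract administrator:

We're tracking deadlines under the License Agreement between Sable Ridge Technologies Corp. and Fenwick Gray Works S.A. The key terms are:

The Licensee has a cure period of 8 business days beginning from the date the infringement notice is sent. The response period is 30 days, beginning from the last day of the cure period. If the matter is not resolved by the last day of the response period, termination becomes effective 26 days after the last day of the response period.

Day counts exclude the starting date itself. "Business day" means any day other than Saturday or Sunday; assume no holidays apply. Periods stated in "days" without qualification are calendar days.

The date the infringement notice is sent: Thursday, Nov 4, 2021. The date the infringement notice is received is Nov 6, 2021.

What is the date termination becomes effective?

The last day of the cure period: counting 8 business days from Thursday, Nov 4, 2021 (Nov 5, Nov 8, Nov 9, Nov 10, Nov 11, Nov 12, Nov 15, Nov 16, skipping weekends) reaches Tuesday, Nov 16, 2021.
The last day of the response period: Nov 16, 2021 + 30 days = Dec 16, 2021.
The date termination becomes effective: Dec 16, 2021 + 26 days = Jan 11, 2022.

Jan 11, 2022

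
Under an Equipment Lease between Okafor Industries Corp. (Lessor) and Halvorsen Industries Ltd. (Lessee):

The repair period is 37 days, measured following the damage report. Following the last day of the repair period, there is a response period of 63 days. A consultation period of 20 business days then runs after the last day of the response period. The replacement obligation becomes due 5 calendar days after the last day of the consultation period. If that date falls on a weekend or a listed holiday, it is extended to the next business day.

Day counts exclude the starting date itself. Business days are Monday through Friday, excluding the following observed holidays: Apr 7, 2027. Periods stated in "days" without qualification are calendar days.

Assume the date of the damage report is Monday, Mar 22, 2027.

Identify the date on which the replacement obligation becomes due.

Aug 2, 2027

Adding 37 calendar days to Mar 22, 2027 gives Apr 28, 2027, which is the last day of the repair period.
The last day of the response period: 63 calendar days after Apr 28, 2027 is Jun 30, 2027.
The last day of the consultation period: counting 20 business days from Wednesday, Jun 30, 2027 (Jul 1, Jul 2, Jul 5, Jul 6, …, Jul 26, Jul 27, Jul 28, skipping weekends) reaches Wednesday, Jul 28, 2027.
The date on which the replacement obligation becomes due: 5 calendar days after Jul 28, 2027 is Aug 2, 2027. Aug 2, 2027 is a Monday and is not a listed holiday, so no roll-forward applies.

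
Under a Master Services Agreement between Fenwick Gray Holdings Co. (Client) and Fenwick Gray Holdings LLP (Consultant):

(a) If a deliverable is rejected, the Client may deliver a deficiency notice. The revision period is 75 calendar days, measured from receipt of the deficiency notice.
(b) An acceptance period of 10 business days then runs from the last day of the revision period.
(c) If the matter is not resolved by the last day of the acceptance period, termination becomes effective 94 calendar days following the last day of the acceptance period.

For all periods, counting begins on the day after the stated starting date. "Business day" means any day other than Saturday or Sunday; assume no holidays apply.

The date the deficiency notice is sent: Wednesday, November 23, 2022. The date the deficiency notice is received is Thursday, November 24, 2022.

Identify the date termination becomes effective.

May 26, 2023

The last day of the revision period: 75 calendar days after November 24, 2022 is February 7, 2023.
From Tuesday, February 7, 2023, 10 business days (Feb 8, Feb 9, Feb 10, Feb 13, Feb 14, Feb 15, Feb 16, Feb 17, Feb 20, Feb 21, skipping weekends) brings us to Tuesday, February 21, 2023, which is the last day of the acceptance period.
The date termination becomes effective: 94 calendar days after February 21, 2023 is May 26, 2023.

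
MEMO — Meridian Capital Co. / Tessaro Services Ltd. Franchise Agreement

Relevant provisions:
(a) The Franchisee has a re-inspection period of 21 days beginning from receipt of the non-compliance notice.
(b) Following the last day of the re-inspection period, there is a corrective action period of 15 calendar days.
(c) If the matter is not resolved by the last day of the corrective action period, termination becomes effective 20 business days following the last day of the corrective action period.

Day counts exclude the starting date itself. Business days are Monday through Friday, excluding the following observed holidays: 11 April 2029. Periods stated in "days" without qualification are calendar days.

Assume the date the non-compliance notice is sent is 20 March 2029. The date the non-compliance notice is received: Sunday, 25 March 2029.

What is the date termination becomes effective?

The last day of the re-inspection period: 25 March 2029 + 21 days = 15 April 2029.
The last day of the corrective action period: 15 calendar days after 15 April 2029 is 30 April 2029.
The date termination becomes effective: 20 business days after Monday, 30 April 2029, skipping weekends — May 1, May 2, May 3, May 4, …, May 24, May 25, May 28 — lands on Monday, 28 May 2029.

28 May 2029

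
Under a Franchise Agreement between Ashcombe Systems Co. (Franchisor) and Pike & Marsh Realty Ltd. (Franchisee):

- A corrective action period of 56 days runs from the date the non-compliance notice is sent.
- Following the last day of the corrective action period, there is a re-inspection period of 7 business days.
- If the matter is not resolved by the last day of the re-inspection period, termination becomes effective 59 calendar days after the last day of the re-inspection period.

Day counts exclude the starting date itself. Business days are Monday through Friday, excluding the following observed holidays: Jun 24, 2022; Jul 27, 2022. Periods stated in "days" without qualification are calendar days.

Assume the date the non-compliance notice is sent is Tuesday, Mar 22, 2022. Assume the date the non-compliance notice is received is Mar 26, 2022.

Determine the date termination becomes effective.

The last day of the corrective action period: Mar 22, 2022 + 56 days = May 17, 2022.
The last day of the re-inspection period: 7 business days after Tuesday, May 17, 2022, skipping weekends — May 18, May 19, May 20, May 23, May 24, May 25, May 26 — lands on Thursday, May 26, 2022.
The date termination becomes effective: May 26, 2022 + 59 days = Jul 24, 2022.

Jul 24, 2022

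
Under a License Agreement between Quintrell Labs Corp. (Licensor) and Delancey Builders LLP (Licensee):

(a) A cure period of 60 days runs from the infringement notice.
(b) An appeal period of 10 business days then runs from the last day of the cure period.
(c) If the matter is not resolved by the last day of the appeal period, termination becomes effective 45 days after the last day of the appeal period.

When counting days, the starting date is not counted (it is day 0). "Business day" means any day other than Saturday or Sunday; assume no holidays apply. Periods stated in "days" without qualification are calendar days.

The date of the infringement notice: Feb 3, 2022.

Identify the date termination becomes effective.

The last day of the cure period: Feb 3, 2022 + 60 days = Apr 4, 2022.
From Monday, Apr 4, 2022, 10 business days (Apr 5, Apr 6, Apr 7, Apr 8, Apr 11, Apr 12, Apr 13, Apr 14, Apr 15, Apr 18, skipping weekends) brings us to Monday, Apr 18, 2022, which is the last day of the appeal period.
The date termination becomes effective: 45 calendar days after Apr 18, 2022 is Jun 2, 2022.

Jun 2, 2022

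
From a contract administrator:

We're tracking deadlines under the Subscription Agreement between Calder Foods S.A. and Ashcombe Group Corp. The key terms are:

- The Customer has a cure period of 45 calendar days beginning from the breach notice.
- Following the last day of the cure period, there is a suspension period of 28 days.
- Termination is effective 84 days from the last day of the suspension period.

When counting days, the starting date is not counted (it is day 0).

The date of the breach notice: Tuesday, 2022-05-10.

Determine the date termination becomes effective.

2022-10-14

Adding 45 calendar days to 2022-05-10 gives 2022-06-24, which is the last day of the cure period.
Adding 28 calendar days to 2022-06-24 gives 2022-07-22, which is the last day of the suspension period.
The date termination becomes effective: 84 calendar days after 2022-07-22 is 2022-10-14.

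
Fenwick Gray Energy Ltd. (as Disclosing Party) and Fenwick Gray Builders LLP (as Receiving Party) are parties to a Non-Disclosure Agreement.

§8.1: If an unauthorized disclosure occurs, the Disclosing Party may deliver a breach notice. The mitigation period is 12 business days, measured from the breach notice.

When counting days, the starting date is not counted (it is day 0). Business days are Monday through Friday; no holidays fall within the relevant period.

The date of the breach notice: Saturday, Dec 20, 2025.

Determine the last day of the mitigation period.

Jan 6, 2026

From Saturday, Dec 20, 2025, 12 business days (Dec 22, Dec 23, Dec 24, Dec 25, …, Jan 2, Jan 5, Jan 6, skipping weekends) brings us to Tuesday, Jan 6, 2026, which is the last day of the mitigation period.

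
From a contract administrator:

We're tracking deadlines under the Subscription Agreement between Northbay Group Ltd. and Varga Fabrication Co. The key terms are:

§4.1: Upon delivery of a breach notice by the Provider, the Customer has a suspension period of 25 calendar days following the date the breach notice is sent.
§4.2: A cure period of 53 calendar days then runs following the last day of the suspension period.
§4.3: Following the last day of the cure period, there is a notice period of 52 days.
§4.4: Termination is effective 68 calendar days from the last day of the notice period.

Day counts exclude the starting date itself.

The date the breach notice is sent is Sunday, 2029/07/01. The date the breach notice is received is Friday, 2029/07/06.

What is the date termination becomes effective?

2030/01/15

Adding 25 calendar days to 2029/07/01 gives 2029/07/26, which is the last day of the suspension period.
The last day of the cure period: 53 calendar days after 2029/07/26 is 2029/09/17.
Adding 52 calendar days to 2029/09/17 gives 2029/11/08, which is the last day of the notice period.
Adding 68 calendar days to 2029/11/08 gives 2030/01/15, which is the date termination becomes effective.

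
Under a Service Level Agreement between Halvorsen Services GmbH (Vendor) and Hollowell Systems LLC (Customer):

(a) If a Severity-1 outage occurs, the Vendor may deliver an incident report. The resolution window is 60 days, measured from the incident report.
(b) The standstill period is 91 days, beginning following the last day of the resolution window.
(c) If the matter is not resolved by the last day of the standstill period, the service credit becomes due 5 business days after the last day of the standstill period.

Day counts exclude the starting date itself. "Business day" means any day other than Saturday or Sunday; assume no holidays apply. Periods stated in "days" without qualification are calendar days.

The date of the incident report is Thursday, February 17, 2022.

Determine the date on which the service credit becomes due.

The last day of the resolution window: February 17, 2022 + 60 days = April 18, 2022.
The last day of the standstill period: April 18, 2022 + 91 days = July 18, 2022.
The date on which the service credit becomes due: 5 business days after Monday, July 18, 2022, skipping weekends — Jul 19, Jul 20, Jul 21, Jul 22, Jul 25 — lands on Monday, July 25, 2022.

July 25, 2022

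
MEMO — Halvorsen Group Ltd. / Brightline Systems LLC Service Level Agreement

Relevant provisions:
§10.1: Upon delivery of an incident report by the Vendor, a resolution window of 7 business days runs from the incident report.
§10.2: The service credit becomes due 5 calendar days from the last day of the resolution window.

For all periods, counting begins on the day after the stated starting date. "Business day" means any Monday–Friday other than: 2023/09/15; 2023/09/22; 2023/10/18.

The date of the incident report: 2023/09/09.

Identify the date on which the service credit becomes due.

2023/09/25

The last day of the resolution window: counting 7 business days from Saturday, 2023/09/09 (Sep 11, Sep 12, Sep 13, Sep 14, Sep 18, Sep 19, Sep 20, skipping weekends and the listed holiday on Sep 15) reaches Wednesday, 2023/09/20.
The date on which the service credit becomes due: 5 calendar days after 2023/09/20 is 2023/09/25.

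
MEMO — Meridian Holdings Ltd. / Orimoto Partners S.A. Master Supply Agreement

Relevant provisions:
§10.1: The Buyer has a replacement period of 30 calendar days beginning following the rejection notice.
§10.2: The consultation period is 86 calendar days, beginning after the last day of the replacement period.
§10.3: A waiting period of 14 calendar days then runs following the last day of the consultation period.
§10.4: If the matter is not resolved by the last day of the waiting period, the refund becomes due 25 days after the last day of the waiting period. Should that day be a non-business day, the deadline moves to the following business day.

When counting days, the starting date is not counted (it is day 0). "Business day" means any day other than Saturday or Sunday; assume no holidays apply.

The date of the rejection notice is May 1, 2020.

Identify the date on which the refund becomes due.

October 5, 2020

The last day of the replacement period: 30 calendar days after May 1, 2020 is May 31, 2020.
The last day of the consultation period: 86 calendar days after May 31, 2020 is August 25, 2020.
Adding 14 calendar days to August 25, 2020 gives September 8, 2020, which is the last day of the waiting period.
The date on which the refund becomes due: September 8, 2020 + 25 days = October 3, 2020. That falls on a Saturday, so it rolls to the next business day, Monday, October 5, 2020.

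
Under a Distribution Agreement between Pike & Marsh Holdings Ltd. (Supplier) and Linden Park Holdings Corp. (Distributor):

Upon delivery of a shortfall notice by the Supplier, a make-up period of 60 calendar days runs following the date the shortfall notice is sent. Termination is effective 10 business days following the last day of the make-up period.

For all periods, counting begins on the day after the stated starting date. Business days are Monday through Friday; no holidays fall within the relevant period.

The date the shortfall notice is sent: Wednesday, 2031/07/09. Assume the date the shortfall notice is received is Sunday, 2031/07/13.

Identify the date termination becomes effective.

The last day of the make-up period: 2031/07/09 + 60 days = 2031/09/07.
From Sunday, 2031/09/07, 10 business days (Sep 8, Sep 9, Sep 10, Sep 11, Sep 12, Sep 15, Sep 16, Sep 17, Sep 18, Sep 19, skipping weekends) brings us to Friday, 2031/09/19, which is the date termination becomes effective.

2031/09/19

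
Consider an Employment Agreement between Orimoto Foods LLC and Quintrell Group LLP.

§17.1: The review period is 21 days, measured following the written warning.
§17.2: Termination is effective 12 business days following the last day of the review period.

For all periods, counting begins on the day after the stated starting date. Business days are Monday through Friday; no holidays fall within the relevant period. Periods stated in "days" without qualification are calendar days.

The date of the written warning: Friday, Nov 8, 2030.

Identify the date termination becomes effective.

Adding 21 calendar days to Nov 8, 2030 gives Nov 29, 2030, which is the last day of the review period.
The date termination becomes effective: 12 business days after Friday, Nov 29, 2030, skipping weekends — Dec 2, Dec 3, Dec 4, Dec 5, …, Dec 13, Dec 16, Dec 17 — lands on Tuesday, Dec 17, 2030.

Dec 17, 2030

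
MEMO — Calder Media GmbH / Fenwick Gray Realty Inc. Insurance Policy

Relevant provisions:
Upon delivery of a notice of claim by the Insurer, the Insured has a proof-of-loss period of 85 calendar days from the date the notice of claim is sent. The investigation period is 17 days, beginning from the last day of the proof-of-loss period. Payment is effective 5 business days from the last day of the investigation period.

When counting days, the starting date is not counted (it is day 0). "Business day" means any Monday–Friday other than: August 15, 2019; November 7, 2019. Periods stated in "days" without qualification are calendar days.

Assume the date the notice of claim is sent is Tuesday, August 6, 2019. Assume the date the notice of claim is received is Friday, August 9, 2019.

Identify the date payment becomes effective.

November 22, 2019

Adding 85 calendar days to August 6, 2019 gives October 30, 2019, which is the last day of the proof-of-loss period.
Adding 17 calendar days to October 30, 2019 gives November 16, 2019, which is the last day of the investigation period.
The date payment becomes effective: counting 5 business days from Saturday, November 16, 2019 (Nov 18, Nov 19, Nov 20, Nov 21, Nov 22, skipping weekends) reaches Friday, November 22, 2019.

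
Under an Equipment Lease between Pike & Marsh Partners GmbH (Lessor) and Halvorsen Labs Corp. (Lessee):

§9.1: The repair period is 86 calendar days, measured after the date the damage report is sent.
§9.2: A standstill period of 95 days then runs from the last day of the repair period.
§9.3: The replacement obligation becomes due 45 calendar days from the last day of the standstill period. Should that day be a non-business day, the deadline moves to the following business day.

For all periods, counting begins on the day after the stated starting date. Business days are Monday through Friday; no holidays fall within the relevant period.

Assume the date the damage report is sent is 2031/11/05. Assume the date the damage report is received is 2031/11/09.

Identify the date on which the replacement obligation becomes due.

2032/06/18

The last day of the repair period: 86 calendar days after 2031/11/05 is 2032/01/30.
The last day of the standstill period: 95 calendar days after 2032/01/30 is 2032/05/04.
The date on which the replacement obligation becomes due: 2032/05/04 + 45 days = 2032/06/18. 2032/06/18 is a Friday, so no roll-forward applies.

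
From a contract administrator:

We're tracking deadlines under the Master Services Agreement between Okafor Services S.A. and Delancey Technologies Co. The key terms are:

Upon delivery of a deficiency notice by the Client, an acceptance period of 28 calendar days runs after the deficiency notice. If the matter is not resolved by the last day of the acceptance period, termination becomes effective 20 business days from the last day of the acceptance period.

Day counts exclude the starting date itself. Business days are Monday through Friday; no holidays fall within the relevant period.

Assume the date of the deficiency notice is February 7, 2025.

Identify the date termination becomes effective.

April 4, 2025

The last day of the acceptance period: 28 calendar days after February 7, 2025 is March 7, 2025.
The date termination becomes effective: counting 20 business days from Friday, March 7, 2025 (Mar 10, Mar 11, Mar 12, Mar 13, …, Apr 2, Apr 3, Apr 4, skipping weekends) reaches Friday, April 4, 2025.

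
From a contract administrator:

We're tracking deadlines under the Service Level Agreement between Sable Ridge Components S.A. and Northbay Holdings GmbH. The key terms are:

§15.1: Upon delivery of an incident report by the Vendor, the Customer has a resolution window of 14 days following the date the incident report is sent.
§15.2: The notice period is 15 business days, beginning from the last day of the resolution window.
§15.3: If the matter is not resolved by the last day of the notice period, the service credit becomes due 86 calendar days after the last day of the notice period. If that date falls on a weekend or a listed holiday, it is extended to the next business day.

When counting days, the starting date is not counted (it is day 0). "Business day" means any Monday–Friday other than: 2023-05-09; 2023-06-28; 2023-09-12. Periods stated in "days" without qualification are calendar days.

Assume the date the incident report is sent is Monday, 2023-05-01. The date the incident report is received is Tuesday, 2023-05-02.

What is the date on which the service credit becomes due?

The last day of the resolution window: 2023-05-01 + 14 days = 2023-05-15.
The last day of the notice period: 15 business days after Monday, 2023-05-15, skipping weekends — May 16, May 17, May 18, May 19, …, Jun 1, Jun 2, Jun 5 — lands on Monday, 2023-06-05.
The date on which the service credit becomes due: 86 calendar days after 2023-06-05 is 2023-08-30. 2023-08-30 is a Wednesday and is not a listed holiday, so no roll-forward applies.

2023-08-30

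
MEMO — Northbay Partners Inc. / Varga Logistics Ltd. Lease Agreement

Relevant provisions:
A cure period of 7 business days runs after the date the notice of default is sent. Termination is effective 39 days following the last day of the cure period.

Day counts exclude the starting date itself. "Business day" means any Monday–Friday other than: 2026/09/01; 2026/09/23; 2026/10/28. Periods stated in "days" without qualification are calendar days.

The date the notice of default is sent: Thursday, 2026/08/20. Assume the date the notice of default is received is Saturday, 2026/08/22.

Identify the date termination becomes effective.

The last day of the cure period: counting 7 business days from Thursday, 2026/08/20 (Aug 21, Aug 24, Aug 25, Aug 26, Aug 27, Aug 28, Aug 31, skipping weekends) reaches Monday, 2026/08/31.
The date termination becomes effective: 2026/08/31 + 39 days = 2026/10/09.

2026/10/09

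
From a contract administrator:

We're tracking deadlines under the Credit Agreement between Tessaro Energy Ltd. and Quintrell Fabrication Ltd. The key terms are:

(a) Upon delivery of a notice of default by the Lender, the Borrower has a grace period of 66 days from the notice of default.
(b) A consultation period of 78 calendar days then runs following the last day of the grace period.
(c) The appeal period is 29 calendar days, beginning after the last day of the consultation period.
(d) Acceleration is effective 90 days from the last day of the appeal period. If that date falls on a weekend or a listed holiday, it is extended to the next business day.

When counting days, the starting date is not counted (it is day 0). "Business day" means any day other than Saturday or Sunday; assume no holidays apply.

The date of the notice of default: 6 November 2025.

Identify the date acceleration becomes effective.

27 July 2026

The last day of the grace period: 6 November 2025 + 66 days = 11 January 2026.
The last day of the consultation period: 11 January 2026 + 78 days = 30 March 2026.
The last day of the appeal period: 29 calendar days after 30 March 2026 is 28 April 2026.
The date acceleration becomes effective: 90 calendar days after 28 April 2026 is 27 July 2026. 27 July 2026 is a Monday, so no roll-forward applies.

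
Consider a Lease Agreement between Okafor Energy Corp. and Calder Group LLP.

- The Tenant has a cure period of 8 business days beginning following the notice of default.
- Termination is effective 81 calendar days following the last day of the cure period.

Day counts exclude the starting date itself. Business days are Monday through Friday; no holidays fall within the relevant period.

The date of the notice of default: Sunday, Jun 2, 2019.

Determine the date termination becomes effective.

Sep 1, 2019

The last day of the cure period: 8 business days after Sunday, Jun 2, 2019, skipping weekends — Jun 3, Jun 4, Jun 5, Jun 6, Jun 7, Jun 10, Jun 11, Jun 12 — lands on Wednesday, Jun 12, 2019.
The date termination becomes effective: 81 calendar days after Jun 12, 2019 is Sep 1, 2019.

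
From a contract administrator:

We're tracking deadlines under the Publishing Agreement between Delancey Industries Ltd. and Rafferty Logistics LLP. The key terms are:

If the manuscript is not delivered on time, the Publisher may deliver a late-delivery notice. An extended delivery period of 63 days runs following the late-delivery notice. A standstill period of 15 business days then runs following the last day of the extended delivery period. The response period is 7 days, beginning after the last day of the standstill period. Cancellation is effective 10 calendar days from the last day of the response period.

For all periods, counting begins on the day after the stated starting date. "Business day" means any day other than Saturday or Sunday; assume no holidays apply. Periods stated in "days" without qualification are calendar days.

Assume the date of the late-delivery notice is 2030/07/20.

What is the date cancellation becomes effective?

The last day of the extended delivery period: 2030/07/20 + 63 days = 2030/09/21.
From Saturday, 2030/09/21, 15 business days (Sep 23, Sep 24, Sep 25, Sep 26, …, Oct 9, Oct 10, Oct 11, skipping weekends) brings us to Friday, 2030/10/11, which is the last day of the standstill period.
The last day of the response period: 7 calendar days after 2030/10/11 is 2030/10/18.
Adding 10 calendar days to 2030/10/18 gives 2030/10/28, which is the date cancellation becomes effective.

2030/10/28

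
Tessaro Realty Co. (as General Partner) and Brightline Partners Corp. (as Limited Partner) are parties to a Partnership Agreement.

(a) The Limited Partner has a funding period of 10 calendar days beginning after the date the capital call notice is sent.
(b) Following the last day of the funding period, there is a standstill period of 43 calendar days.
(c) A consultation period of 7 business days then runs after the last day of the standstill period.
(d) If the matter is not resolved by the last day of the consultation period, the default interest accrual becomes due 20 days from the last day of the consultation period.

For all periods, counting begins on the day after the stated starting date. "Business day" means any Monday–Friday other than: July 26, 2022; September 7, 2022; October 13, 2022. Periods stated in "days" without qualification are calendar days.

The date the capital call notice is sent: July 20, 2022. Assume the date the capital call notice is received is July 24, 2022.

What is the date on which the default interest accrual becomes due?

October 10, 2022

The last day of the funding period: July 20, 2022 + 10 days = July 30, 2022.
The last day of the standstill period: July 30, 2022 + 43 days = September 11, 2022.
From Sunday, September 11, 2022, 7 business days (Sep 12, Sep 13, Sep 14, Sep 15, Sep 16, Sep 19, Sep 20, skipping weekends) brings us to Tuesday, September 20, 2022, which is the last day of the consultation period.
The date on which the default interest accrual becomes due: September 20, 2022 + 20 days = October 10, 2022.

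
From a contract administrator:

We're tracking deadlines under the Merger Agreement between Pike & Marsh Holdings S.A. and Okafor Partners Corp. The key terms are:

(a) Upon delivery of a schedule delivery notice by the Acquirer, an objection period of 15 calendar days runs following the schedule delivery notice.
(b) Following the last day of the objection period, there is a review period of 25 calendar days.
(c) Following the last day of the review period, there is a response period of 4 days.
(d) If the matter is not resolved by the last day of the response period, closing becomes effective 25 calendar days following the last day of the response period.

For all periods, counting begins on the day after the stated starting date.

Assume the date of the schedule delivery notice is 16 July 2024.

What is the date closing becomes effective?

Adding 15 calendar days to 16 July 2024 gives 31 July 2024, which is the last day of the objection period.
Adding 25 calendar days to 31 July 2024 gives 25 August 2024, which is the last day of the review period.
The last day of the response period: 4 calendar days after 25 August 2024 is 29 August 2024.
The date closing becomes effective: 25 calendar days after 29 August 2024 is 23 September 2024.

23 September 2024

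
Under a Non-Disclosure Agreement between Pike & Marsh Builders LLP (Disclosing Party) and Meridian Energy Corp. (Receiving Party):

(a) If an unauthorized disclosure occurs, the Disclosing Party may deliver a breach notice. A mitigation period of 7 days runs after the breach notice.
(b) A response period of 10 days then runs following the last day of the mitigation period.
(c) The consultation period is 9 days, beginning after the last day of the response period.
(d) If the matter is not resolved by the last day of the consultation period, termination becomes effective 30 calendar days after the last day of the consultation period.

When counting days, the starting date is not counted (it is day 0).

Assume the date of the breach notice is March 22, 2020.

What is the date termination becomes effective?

The last day of the mitigation period: March 22, 2020 + 7 days = March 29, 2020.
The last day of the response period: March 29, 2020 + 10 days = April 8, 2020.
Adding 9 calendar days to April 8, 2020 gives April 17, 2020, which is the last day of the consultation period.
The date termination becomes effective: 30 calendar days after April 17, 2020 is May 17, 2020.

May 17, 2020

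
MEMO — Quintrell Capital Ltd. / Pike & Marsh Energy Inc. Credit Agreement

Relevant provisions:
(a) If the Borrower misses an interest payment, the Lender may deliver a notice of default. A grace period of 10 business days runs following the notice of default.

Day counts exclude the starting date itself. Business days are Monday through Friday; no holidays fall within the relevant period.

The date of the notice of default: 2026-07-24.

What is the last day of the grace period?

The last day of the grace period: counting 10 business days from Friday, 2026-07-24 (Jul 27, Jul 28, Jul 29, Jul 30, Jul 31, Aug 3, Aug 4, Aug 5, Aug 6, Aug 7, skipping weekends) reaches Friday, 2026-08-07.

2026-08-07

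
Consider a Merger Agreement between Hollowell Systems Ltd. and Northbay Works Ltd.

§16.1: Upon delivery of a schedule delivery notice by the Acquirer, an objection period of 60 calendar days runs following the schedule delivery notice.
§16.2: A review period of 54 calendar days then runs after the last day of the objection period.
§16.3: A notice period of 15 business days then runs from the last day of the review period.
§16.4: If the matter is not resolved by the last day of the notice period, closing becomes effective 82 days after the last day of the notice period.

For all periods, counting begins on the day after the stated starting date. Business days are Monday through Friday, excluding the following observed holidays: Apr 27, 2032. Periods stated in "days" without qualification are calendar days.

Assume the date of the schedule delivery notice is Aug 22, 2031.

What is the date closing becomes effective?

The last day of the objection period: Aug 22, 2031 + 60 days = Oct 21, 2031.
The last day of the review period: 54 calendar days after Oct 21, 2031 is Dec 14, 2031.
The last day of the notice period: 15 business days after Sunday, Dec 14, 2031, skipping weekends — Dec 15, Dec 16, Dec 17, Dec 18, …, Dec 31, Jan 1, Jan 2 — lands on Friday, Jan 2, 2032.
The date closing becomes effective: 82 calendar days after Jan 2, 2032 is Mar 24, 2032.

Mar 24, 2032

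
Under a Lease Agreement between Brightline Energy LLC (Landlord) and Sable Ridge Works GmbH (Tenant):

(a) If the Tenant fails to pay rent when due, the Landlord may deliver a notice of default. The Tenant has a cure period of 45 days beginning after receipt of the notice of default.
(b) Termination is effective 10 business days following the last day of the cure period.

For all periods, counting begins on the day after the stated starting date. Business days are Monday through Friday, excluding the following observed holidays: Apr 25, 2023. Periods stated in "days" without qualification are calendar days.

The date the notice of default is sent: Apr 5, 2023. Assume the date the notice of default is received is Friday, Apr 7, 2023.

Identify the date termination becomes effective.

Adding 45 calendar days to Apr 7, 2023 gives May 22, 2023, which is the last day of the cure period.
The date termination becomes effective: 10 business days after Monday, May 22, 2023, skipping weekends — May 23, May 24, May 25, May 26, May 29, May 30, May 31, Jun 1, Jun 2, Jun 5 — lands on Monday, Jun 5, 2023.

Jun 5, 2023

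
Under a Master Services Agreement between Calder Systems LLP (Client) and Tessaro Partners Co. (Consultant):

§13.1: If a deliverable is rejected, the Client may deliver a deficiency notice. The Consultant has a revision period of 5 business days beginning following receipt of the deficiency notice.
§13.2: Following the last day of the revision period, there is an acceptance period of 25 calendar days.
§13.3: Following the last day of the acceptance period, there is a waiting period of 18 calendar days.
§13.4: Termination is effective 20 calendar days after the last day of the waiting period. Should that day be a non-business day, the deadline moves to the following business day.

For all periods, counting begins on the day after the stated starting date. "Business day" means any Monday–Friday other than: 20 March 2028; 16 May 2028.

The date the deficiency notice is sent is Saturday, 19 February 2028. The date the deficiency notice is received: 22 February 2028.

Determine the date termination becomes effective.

The last day of the revision period: counting 5 business days from Tuesday, 22 February 2028 (Feb 23, Feb 24, Feb 25, Feb 28, Feb 29, skipping weekends) reaches Tuesday, 29 February 2028.
Adding 25 calendar days to 29 February 2028 gives 25 March 2028, which is the last day of the acceptance period.
The last day of the waiting period: 18 calendar days after 25 March 2028 is 12 April 2028.
The date termination becomes effective: 20 calendar days after 12 April 2028 is 2 May 2028. 2 May 2028 is a Tuesday and is not a listed holiday, so no roll-forward applies.

2 May 2028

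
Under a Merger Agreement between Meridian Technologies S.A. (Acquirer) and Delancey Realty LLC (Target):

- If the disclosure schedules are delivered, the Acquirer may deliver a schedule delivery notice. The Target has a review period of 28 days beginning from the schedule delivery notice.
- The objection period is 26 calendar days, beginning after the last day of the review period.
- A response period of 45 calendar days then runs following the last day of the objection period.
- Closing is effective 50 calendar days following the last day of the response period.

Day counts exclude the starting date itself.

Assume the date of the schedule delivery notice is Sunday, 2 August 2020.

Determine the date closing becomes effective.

29 December 2020

The last day of the review period: 2 August 2020 + 28 days = 30 August 2020.
The last day of the objection period: 30 August 2020 + 26 days = 25 September 2020.
The last day of the response period: 45 calendar days after 25 September 2020 is 9 November 2020.
The date closing becomes effective: 50 calendar days after 9 November 2020 is 29 December 2020.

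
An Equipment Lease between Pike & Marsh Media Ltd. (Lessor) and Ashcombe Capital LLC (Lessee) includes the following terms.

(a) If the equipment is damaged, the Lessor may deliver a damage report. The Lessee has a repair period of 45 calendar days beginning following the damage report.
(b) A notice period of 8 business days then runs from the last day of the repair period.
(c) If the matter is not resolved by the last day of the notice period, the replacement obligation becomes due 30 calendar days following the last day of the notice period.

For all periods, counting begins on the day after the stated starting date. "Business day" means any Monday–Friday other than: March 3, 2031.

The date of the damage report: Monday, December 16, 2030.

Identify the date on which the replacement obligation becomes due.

March 13, 2031

The last day of the repair period: 45 calendar days after December 16, 2030 is January 30, 2031.
The last day of the notice period: 8 business days after Thursday, January 30, 2031, skipping weekends — Jan 31, Feb 3, Feb 4, Feb 5, Feb 6, Feb 7, Feb 10, Feb 11 — lands on Tuesday, February 11, 2031.
Adding 30 calendar days to February 11, 2031 gives March 13, 2031, which is the date on which the replacement obligation becomes due.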